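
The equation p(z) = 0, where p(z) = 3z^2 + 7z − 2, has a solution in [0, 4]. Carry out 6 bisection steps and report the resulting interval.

m = 2, p(m) = 24 (+); new bracket [0, 2]
m = 1, p(m) = 8 (+); new bracket [0, 1]
m = 0.5, p(m) = 2.25 (+); new bracket [0, 0.5]
m = 0.25, p(m) = -0.0625 (−); new bracket [0.25, 0.5]
m = 0.375, p(m) = 1.0469 (+); new bracket [0.25, 0.375]
m = 0.3125, p(m) = 0.4805 (+); new bracket [0.25, 0.3125]

[0.25, 0.3125]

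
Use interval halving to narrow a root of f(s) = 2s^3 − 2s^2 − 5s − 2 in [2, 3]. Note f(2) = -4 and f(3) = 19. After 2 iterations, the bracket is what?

[2.25, 2.5]

s = 2.5 gives f = 4.25, positive; keep [2, 2.5]
s = 2.25 gives f = -0.59375, negative; keep [2.25, 2.5]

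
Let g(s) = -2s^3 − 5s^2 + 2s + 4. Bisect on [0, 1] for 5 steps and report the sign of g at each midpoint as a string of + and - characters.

+++-+

g(0.5) = 3.5 > 0, so the root lies in [0.5, 1]
g(0.75) = 1.84375 > 0, so the root lies in [0.75, 1]
g(0.875) = 0.582031 > 0, so the root lies in [0.875, 1]
g(0.9375) = -0.1675 < 0, so the root lies in [0.875, 0.9375]
g(0.90625) = 0.2175 > 0, so the root lies in [0.90625, 0.9375]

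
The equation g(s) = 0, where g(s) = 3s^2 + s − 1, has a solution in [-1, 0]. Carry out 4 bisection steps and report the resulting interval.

[-0.8125, -0.75]

m = -0.5, g(m) = -0.75 (−); new bracket [-1, -0.5]
m = -0.75, g(m) = -0.0625 (−); new bracket [-1, -0.75]
m = -0.875, g(m) = 0.421875 (+); new bracket [-0.875, -0.75]
m = -0.8125, g(m) = 0.168 (+); new bracket [-0.8125, -0.75]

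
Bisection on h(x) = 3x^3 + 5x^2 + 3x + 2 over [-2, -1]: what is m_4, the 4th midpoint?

h(-1.5) = -1.375 < 0, so the root lies in [-1.5, -1]
h(-1.25) = 0.203125 > 0, so the root lies in [-1.5, -1.25]
h(-1.375) = -0.470703 < 0, so the root lies in [-1.375, -1.25]
h(-1.3125) = -0.1072 < 0, so the root lies in [-1.3125, -1.25]

-1.3125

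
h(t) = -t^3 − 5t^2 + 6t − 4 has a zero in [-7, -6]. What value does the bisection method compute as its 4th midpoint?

m = -6.5, h(m) = 20.375 (+); new bracket [-6.5, -6]
m = -6.25, h(m) = 7.328125 (+); new bracket [-6.25, -6]
m = -6.125, h(m) = 1.455078 (+); new bracket [-6.125, -6]
m = -6.0625, h(m) = -1.324 (−); new bracket [-6.125, -6.0625]

-6.0625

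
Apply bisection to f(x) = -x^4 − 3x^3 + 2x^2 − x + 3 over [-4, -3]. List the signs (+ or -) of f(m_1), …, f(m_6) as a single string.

+-+-++

f(-3.5) = 9.5625 > 0, so the root lies in [-4, -3.5]
f(-3.75) = -4.675781 < 0, so the root lies in [-3.75, -3.5]
f(-3.625) = 3.134521 > 0, so the root lies in [-3.75, -3.625]
f(-3.6875) = -0.5894 < 0, so the root lies in [-3.6875, -3.625]
f(-3.65625) = 1.3168 > 0, so the root lies in [-3.6875, -3.65625]
f(-3.671875) = 0.3749 > 0, so the root lies in [-3.6875, -3.671875]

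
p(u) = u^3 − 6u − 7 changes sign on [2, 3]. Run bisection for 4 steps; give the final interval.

[2.875, 2.9375]

u = 2.5 gives p = -6.375, negative; keep [2.5, 3]
u = 2.75 gives p = -2.703125, negative; keep [2.75, 3]
u = 2.875 gives p = -0.486328, negative; keep [2.875, 3]
u = 2.9375 gives p = 0.7224, positive; keep [2.875, 2.9375]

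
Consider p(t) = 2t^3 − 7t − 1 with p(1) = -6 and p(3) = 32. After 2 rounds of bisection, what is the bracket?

[1.5, 2]

midpoint 2: p = 1 > 0 → [1, 2]
midpoint 1.5: p = -4.75 < 0 → [1.5, 2]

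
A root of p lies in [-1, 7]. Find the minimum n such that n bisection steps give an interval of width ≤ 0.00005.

Width after n steps is 8/2^n. Need 2^n ≥ 8/0.00005 = 160000.
2^17 = 131072 < 160000 ≤ 2^18 = 262144, so n = 18.

18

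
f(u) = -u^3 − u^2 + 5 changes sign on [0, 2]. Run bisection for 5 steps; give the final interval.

[1.375, 1.4375]

m = 1, f(m) = 3 (+); new bracket [1, 2]
m = 1.5, f(m) = -0.625 (−); new bracket [1, 1.5]
m = 1.25, f(m) = 1.484375 (+); new bracket [1.25, 1.5]
m = 1.375, f(m) = 0.5098 (+); new bracket [1.375, 1.5]
m = 1.4375, f(m) = -0.0369 (−); new bracket [1.375, 1.4375]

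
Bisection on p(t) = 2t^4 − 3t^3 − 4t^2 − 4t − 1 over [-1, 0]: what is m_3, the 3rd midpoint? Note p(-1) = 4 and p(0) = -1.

-0.375

t = -0.5 gives p = 0.5, positive; keep [-0.5, 0]
t = -0.25 gives p = -0.195312, negative; keep [-0.5, -0.25]
t = -0.375 gives p = 0.135254, positive; keep [-0.375, -0.25]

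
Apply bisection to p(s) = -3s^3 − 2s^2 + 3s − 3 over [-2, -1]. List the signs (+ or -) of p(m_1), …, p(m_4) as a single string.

-+-+

p(-1.5) = -1.875 < 0, so the root lies in [-2, -1.5]
p(-1.75) = 1.703125 > 0, so the root lies in [-1.75, -1.5]
p(-1.625) = -0.283203 < 0, so the root lies in [-1.75, -1.625]
p(-1.6875) = 0.6584 > 0, so the root lies in [-1.6875, -1.625]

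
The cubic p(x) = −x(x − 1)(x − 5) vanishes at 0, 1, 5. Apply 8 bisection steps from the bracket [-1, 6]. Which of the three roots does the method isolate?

5

p(2.5) = 9.375 > 0, so the root lies in [2.5, 6]
p(4.25) = 10.359375 > 0, so the root lies in [4.25, 6]
p(5.125) = -2.642578 < 0, so the root lies in [4.25, 5.125]
p(4.6875) = 5.4016 > 0, so the root lies in [4.6875, 5.125]
p(4.90625) = 1.7967 > 0, so the root lies in [4.90625, 5.125]
p(5.015625) = -0.3147 < 0, so the root lies in [4.90625, 5.015625]
p(4.9609375) = 0.7676 > 0, so the root lies in [4.9609375, 5.015625]
p(4.98828125) = 0.2331 > 0, so the root lies in [4.98828125, 5.015625]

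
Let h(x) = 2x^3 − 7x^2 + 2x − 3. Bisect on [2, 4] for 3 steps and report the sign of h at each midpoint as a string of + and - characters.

-+-

m = 3, h(m) = -6 (−); new bracket [3, 4]
m = 3.5, h(m) = 4 (+); new bracket [3, 3.5]
m = 3.25, h(m) = -1.78125 (−); new bracket [3.25, 3.5]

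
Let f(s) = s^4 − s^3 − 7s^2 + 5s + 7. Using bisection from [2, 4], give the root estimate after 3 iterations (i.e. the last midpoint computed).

s = 3 gives f = 13, positive; keep [2, 3]
s = 2.5 gives f = -0.8125, negative; keep [2.5, 3]
s = 2.75 gives f = 4.207031, positive; keep [2.5, 2.75]

2.75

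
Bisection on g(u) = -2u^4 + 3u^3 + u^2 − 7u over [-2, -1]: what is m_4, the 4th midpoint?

-1.1875

g(-1.5) = -7.5 < 0, so the root lies in [-1.5, -1]
g(-1.25) = -0.429688 < 0, so the root lies in [-1.25, -1]
g(-1.125) = 1.665527 > 0, so the root lies in [-1.25, -1.125]
g(-1.1875) = 0.7219 > 0, so the root lies in [-1.25, -1.1875]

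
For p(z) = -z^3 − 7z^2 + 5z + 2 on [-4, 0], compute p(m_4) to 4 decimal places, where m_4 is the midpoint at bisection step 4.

m = -2, p(m) = -28 (−); new bracket [-2, 0]
m = -1, p(m) = -9 (−); new bracket [-1, 0]
m = -0.5, p(m) = -2.125 (−); new bracket [-0.5, 0]
m = -0.25, p(m) = 0.3281 (+); new bracket [-0.5, -0.25]

0.3281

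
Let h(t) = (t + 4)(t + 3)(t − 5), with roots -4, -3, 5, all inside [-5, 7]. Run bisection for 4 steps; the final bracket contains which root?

t = 1 gives h = -80, negative; keep [1, 7]
t = 4 gives h = -56, negative; keep [4, 7]
t = 5.5 gives h = 40.375, positive; keep [4, 5.5]
t = 4.75 gives h = -16.9531, negative; keep [4.75, 5.5]

5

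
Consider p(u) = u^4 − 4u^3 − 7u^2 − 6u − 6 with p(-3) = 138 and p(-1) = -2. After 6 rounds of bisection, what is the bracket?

m = -2, p(m) = 26 (+); new bracket [-2, -1]
m = -1.5, p(m) = 5.8125 (+); new bracket [-1.5, -1]
m = -1.25, p(m) = 0.816406 (+); new bracket [-1.25, -1]
m = -1.125, p(m) = -0.8123 (−); new bracket [-1.25, -1.125]
m = -1.1875, p(m) = -0.0593 (−); new bracket [-1.25, -1.1875]
m = -1.21875, p(m) = 0.3624 (+); new bracket [-1.21875, -1.1875]

[-1.21875, -1.1875]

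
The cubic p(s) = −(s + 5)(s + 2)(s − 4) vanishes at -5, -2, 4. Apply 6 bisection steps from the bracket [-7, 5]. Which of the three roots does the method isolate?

4

midpoint -1: p = 20 > 0 → [-1, 5]
midpoint 2: p = 56 > 0 → [2, 5]
midpoint 3.5: p = 23.375 > 0 → [3.5, 5]
midpoint 4.25: p = -14.4531 < 0 → [3.5, 4.25]
midpoint 3.875: p = 6.5176 > 0 → [3.875, 4.25]
midpoint 4.0625: p = -3.4338 < 0 → [3.875, 4.0625]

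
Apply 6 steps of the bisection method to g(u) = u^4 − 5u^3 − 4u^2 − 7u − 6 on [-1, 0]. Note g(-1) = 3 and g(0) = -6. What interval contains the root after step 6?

g(-0.5) = -2.8125 < 0, so the root lies in [-1, -0.5]
g(-0.75) = -0.574219 < 0, so the root lies in [-1, -0.75]
g(-0.875) = 0.998291 > 0, so the root lies in [-0.875, -0.75]
g(-0.8125) = 0.1646 > 0, so the root lies in [-0.8125, -0.75]
g(-0.78125) = -0.2159 < 0, so the root lies in [-0.8125, -0.78125]
g(-0.796875) = -0.0286 < 0, so the root lies in [-0.8125, -0.796875]

[-0.8125, -0.796875]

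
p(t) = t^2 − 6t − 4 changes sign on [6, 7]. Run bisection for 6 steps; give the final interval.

[6.59375, 6.609375]

p(6.5) = -0.75 < 0, so the root lies in [6.5, 7]
p(6.75) = 1.0625 > 0, so the root lies in [6.5, 6.75]
p(6.625) = 0.140625 > 0, so the root lies in [6.5, 6.625]
p(6.5625) = -0.3086 < 0, so the root lies in [6.5625, 6.625]
p(6.59375) = -0.085 < 0, so the root lies in [6.59375, 6.625]
p(6.609375) = 0.0276 > 0, so the root lies in [6.59375, 6.609375]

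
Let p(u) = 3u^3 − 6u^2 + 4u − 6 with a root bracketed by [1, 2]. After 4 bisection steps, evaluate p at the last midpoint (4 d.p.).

u = 1.5 gives p = -3.375, negative; keep [1.5, 2]
u = 1.75 gives p = -1.296875, negative; keep [1.75, 2]
u = 1.875 gives p = 0.181641, positive; keep [1.75, 1.875]
u = 1.8125 gives p = -0.5979, negative; keep [1.8125, 1.875]

-0.5979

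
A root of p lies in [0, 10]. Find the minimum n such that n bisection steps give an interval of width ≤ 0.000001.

24

Width after n steps is 10/2^n. Need 2^n ≥ 10/0.000001 = 10000000.
2^23 = 8388608 < 10000000 ≤ 2^24 = 16777216, so n = 24.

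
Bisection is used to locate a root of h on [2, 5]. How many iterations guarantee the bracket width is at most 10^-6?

22

Width after n steps is 3/2^n. Need 2^n ≥ 3/10^-6 = 3000000.
2^21 = 2097152 < 3000000 ≤ 2^22 = 4194304, so n = 22.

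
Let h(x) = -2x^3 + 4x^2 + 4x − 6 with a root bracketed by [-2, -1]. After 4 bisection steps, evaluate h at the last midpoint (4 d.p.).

0.1626

midpoint -1.5: h = 3.75 > 0 → [-1.5, -1]
midpoint -1.25: h = -0.84375 < 0 → [-1.5, -1.25]
midpoint -1.375: h = 1.261719 > 0 → [-1.375, -1.25]
midpoint -1.3125: h = 0.1626 > 0 → [-1.3125, -1.25]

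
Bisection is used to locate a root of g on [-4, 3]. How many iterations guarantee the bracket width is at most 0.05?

Width after n steps is 7/2^n. Need 2^n ≥ 7/0.05 = 140.
2^7 = 128 < 140 ≤ 2^8 = 256, so n = 8.

8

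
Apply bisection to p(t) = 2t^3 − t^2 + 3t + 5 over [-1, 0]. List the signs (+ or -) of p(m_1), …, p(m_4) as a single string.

+++-

m = -0.5, p(m) = 3 (+); new bracket [-1, -0.5]
m = -0.75, p(m) = 1.34375 (+); new bracket [-1, -0.75]
m = -0.875, p(m) = 0.269531 (+); new bracket [-1, -0.875]
m = -0.9375, p(m) = -0.3394 (−); new bracket [-0.9375, -0.875]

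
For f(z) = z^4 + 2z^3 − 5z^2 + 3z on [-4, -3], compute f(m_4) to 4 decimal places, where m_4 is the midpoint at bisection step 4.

-3.4990

f(-3.5) = -7.4375 < 0, so the root lies in [-4, -3.5]
f(-3.75) = 10.722656 > 0, so the root lies in [-3.75, -3.5]
f(-3.625) = 0.828369 > 0, so the root lies in [-3.625, -3.5]
f(-3.5625) = -3.499 < 0, so the root lies in [-3.625, -3.5625]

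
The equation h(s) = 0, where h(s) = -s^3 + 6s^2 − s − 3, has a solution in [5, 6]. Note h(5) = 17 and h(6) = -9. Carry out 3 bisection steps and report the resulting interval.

[5.625, 5.75]

h(5.5) = 6.625 > 0, so the root lies in [5.5, 6]
h(5.75) = -0.484375 < 0, so the root lies in [5.5, 5.75]
h(5.625) = 3.240234 > 0, so the root lies in [5.625, 5.75]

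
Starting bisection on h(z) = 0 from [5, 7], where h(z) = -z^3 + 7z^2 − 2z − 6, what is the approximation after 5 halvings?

6.5625

m = 6, h(m) = 18 (+); new bracket [6, 7]
m = 6.5, h(m) = 2.125 (+); new bracket [6.5, 7]
m = 6.75, h(m) = -8.109375 (−); new bracket [6.5, 6.75]
m = 6.625, h(m) = -2.791 (−); new bracket [6.5, 6.625]
m = 6.5625, h(m) = -0.2834 (−); new bracket [6.5, 6.5625]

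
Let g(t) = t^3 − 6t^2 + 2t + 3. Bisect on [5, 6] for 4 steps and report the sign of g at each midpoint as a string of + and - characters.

-+++

t = 5.5 gives g = -1.125, negative; keep [5.5, 6]
t = 5.75 gives g = 6.234375, positive; keep [5.5, 5.75]
t = 5.625 gives g = 2.384766, positive; keep [5.5, 5.625]
t = 5.5625 gives g = 0.5881, positive; keep [5.5, 5.5625]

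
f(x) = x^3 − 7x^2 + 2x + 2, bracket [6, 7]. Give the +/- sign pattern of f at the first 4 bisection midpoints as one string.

-+-+

m = 6.5, f(m) = -6.125 (−); new bracket [6.5, 7]
m = 6.75, f(m) = 4.109375 (+); new bracket [6.5, 6.75]
m = 6.625, f(m) = -1.208984 (−); new bracket [6.625, 6.75]
m = 6.6875, f(m) = 1.3992 (+); new bracket [6.625, 6.6875]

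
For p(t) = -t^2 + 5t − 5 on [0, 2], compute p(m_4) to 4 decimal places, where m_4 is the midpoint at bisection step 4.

midpoint 1: p = -1 < 0 → [1, 2]
midpoint 1.5: p = 0.25 > 0 → [1, 1.5]
midpoint 1.25: p = -0.3125 < 0 → [1.25, 1.5]
midpoint 1.375: p = -0.0156 < 0 → [1.375, 1.5]

-0.0156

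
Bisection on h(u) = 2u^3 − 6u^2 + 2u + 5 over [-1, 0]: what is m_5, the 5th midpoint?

h(-0.5) = 2.25 > 0, so the root lies in [-1, -0.5]
h(-0.75) = -0.71875 < 0, so the root lies in [-0.75, -0.5]
h(-0.625) = 0.917969 > 0, so the root lies in [-0.75, -0.625]
h(-0.6875) = 0.1392 > 0, so the root lies in [-0.75, -0.6875]
h(-0.71875) = -0.2797 < 0, so the root lies in [-0.71875, -0.6875]

-0.71875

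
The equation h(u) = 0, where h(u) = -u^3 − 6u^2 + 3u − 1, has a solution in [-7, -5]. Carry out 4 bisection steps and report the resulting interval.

m = -6, h(m) = -19 (−); new bracket [-7, -6]
m = -6.5, h(m) = 0.625 (+); new bracket [-6.5, -6]
m = -6.25, h(m) = -9.984375 (−); new bracket [-6.5, -6.25]
m = -6.375, h(m) = -4.8848 (−); new bracket [-6.5, -6.375]

[-6.5, -6.375]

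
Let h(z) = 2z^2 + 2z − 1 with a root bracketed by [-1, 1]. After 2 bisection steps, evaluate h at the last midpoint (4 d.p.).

z = 0 gives h = -1, negative; keep [0, 1]
z = 0.5 gives h = 0.5, positive; keep [0, 0.5]

0.5000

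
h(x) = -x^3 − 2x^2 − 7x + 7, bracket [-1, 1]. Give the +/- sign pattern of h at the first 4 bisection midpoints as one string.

x = 0 gives h = 7, positive; keep [0, 1]
x = 0.5 gives h = 2.875, positive; keep [0.5, 1]
x = 0.75 gives h = 0.203125, positive; keep [0.75, 1]
x = 0.875 gives h = -1.3262, negative; keep [0.75, 0.875]

+++-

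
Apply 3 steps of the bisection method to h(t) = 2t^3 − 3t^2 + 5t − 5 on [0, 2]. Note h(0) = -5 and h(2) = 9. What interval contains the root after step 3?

[1, 1.25]

midpoint 1: h = -1 < 0 → [1, 2]
midpoint 1.5: h = 2.5 > 0 → [1, 1.5]
midpoint 1.25: h = 0.46875 > 0 → [1, 1.25]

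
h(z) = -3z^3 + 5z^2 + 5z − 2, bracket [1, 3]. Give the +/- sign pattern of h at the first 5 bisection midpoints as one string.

+-+--

m = 2, h(m) = 4 (+); new bracket [2, 3]
m = 2.5, h(m) = -5.125 (−); new bracket [2, 2.5]
m = 2.25, h(m) = 0.390625 (+); new bracket [2.25, 2.5]
m = 2.375, h(m) = -2.1113 (−); new bracket [2.25, 2.375]
m = 2.3125, h(m) = -0.7986 (−); new bracket [2.25, 2.3125]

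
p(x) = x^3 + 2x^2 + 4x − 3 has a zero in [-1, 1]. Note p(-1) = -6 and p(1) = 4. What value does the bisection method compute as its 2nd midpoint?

p(0) = -3 < 0, so the root lies in [0, 1]
p(0.5) = -0.375 < 0, so the root lies in [0.5, 1]

0.5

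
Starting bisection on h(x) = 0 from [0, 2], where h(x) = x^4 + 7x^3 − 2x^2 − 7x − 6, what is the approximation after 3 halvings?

1.25

h(1) = -7 < 0, so the root lies in [1, 2]
h(1.5) = 7.6875 > 0, so the root lies in [1, 1.5]
h(1.25) = -1.761719 < 0, so the root lies in [1.25, 1.5]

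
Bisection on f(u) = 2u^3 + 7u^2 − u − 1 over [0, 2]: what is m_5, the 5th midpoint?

0.4375

f(1) = 7 > 0, so the root lies in [0, 1]
f(0.5) = 0.5 > 0, so the root lies in [0, 0.5]
f(0.25) = -0.78125 < 0, so the root lies in [0.25, 0.5]
f(0.375) = -0.2852 < 0, so the root lies in [0.375, 0.5]
f(0.4375) = 0.0698 > 0, so the root lies in [0.375, 0.4375]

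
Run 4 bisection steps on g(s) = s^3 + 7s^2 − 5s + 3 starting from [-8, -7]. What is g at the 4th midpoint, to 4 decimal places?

midpoint -7.5: g = 12.375 > 0 → [-8, -7.5]
midpoint -7.75: g = -3.296875 < 0 → [-7.75, -7.5]
midpoint -7.625: g = 4.787109 > 0 → [-7.75, -7.625]
midpoint -7.6875: g = 0.8079 > 0 → [-7.75, -7.6875]

0.8079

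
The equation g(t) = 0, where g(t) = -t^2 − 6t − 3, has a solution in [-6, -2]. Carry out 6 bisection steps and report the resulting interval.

[-5.5, -5.4375]

midpoint -4: g = 5 > 0 → [-6, -4]
midpoint -5: g = 2 > 0 → [-6, -5]
midpoint -5.5: g = -0.25 < 0 → [-5.5, -5]
midpoint -5.25: g = 0.9375 > 0 → [-5.5, -5.25]
midpoint -5.375: g = 0.3594 > 0 → [-5.5, -5.375]
midpoint -5.4375: g = 0.0586 > 0 → [-5.5, -5.4375]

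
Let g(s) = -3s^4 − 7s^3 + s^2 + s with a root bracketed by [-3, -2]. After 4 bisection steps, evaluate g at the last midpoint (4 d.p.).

m = -2.5, g(m) = -4.0625 (−); new bracket [-2.5, -2]
m = -2.25, g(m) = 5.660156 (+); new bracket [-2.5, -2.25]
m = -2.375, g(m) = 1.591064 (+); new bracket [-2.5, -2.375]
m = -2.4375, g(m) = -1.0218 (−); new bracket [-2.4375, -2.375]

-1.0218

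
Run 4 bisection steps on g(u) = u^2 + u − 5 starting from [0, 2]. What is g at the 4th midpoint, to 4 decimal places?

0.3906

midpoint 1: g = -3 < 0 → [1, 2]
midpoint 1.5: g = -1.25 < 0 → [1.5, 2]
midpoint 1.75: g = -0.1875 < 0 → [1.75, 2]
midpoint 1.875: g = 0.3906 > 0 → [1.75, 1.875]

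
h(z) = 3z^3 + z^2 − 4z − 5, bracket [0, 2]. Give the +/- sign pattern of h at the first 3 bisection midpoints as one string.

-+-

h(1) = -5 < 0, so the root lies in [1, 2]
h(1.5) = 1.375 > 0, so the root lies in [1, 1.5]
h(1.25) = -2.578125 < 0, so the root lies in [1.25, 1.5]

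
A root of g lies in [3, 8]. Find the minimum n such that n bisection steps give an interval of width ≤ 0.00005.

Width after n steps is 5/2^n. Need 2^n ≥ 5/0.00005 = 100000.
2^16 = 65536 < 100000 ≤ 2^17 = 131072, so n = 17.

17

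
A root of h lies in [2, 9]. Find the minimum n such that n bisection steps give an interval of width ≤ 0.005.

11

Width after n steps is 7/2^n. Need 2^n ≥ 7/0.005 = 1400.
2^10 = 1024 < 1400 ≤ 2^11 = 2048, so n = 11.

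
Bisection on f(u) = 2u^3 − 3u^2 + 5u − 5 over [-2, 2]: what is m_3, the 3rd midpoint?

midpoint 0: f = -5 < 0 → [0, 2]
midpoint 1: f = -1 < 0 → [1, 2]
midpoint 1.5: f = 2.5 > 0 → [1, 1.5]

1.5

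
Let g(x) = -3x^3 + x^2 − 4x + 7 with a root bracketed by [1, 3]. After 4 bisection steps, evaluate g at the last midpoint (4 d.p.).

-0.5059

g(2) = -21 < 0, so the root lies in [1, 2]
g(1.5) = -6.875 < 0, so the root lies in [1, 1.5]
g(1.25) = -2.296875 < 0, so the root lies in [1, 1.25]
g(1.125) = -0.5059 < 0, so the root lies in [1, 1.125]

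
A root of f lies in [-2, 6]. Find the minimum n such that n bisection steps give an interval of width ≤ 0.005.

11

Width after n steps is 8/2^n. Need 2^n ≥ 8/0.005 = 1600.
2^10 = 1024 < 1600 ≤ 2^11 = 2048, so n = 11.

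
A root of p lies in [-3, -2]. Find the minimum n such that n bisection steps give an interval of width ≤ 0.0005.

11

Width after n steps is 1/2^n. Need 2^n ≥ 1/0.0005 = 2000.
2^10 = 1024 < 2000 ≤ 2^11 = 2048, so n = 11.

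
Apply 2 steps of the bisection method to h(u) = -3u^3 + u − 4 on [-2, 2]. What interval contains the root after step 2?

u = 0 gives h = -4, negative; keep [-2, 0]
u = -1 gives h = -2, negative; keep [-2, -1]

[-2, -1]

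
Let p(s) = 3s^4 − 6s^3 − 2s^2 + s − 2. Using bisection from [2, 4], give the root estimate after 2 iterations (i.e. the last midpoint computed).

2.5

midpoint 3: p = 64 > 0 → [2, 3]
midpoint 2.5: p = 11.4375 > 0 → [2, 2.5]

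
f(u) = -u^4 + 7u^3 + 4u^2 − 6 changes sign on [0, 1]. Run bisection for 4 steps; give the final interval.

[0.8125, 0.875]

f(0.5) = -4.1875 < 0, so the root lies in [0.5, 1]
f(0.75) = -1.113281 < 0, so the root lies in [0.75, 1]
f(0.875) = 1.165771 > 0, so the root lies in [0.75, 0.875]
f(0.8125) = -0.0405 < 0, so the root lies in [0.8125, 0.875]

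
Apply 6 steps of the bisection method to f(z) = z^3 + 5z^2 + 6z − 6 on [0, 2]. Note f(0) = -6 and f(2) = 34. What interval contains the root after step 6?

f(1) = 6 > 0, so the root lies in [0, 1]
f(0.5) = -1.625 < 0, so the root lies in [0.5, 1]
f(0.75) = 1.734375 > 0, so the root lies in [0.5, 0.75]
f(0.625) = -0.0527 < 0, so the root lies in [0.625, 0.75]
f(0.6875) = 0.8132 > 0, so the root lies in [0.625, 0.6875]
f(0.65625) = 0.3734 > 0, so the root lies in [0.625, 0.65625]

[0.625, 0.65625]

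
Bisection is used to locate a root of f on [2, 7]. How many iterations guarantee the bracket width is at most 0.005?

10

Width after n steps is 5/2^n. Need 2^n ≥ 5/0.005 = 1000.
2^9 = 512 < 1000 ≤ 2^10 = 1024, so n = 10.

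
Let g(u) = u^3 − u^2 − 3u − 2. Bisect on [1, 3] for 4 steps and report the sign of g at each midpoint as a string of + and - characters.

m = 2, g(m) = -4 (−); new bracket [2, 3]
m = 2.5, g(m) = -0.125 (−); new bracket [2.5, 3]
m = 2.75, g(m) = 2.984375 (+); new bracket [2.5, 2.75]
m = 2.625, g(m) = 1.3223 (+); new bracket [2.5, 2.625]

--++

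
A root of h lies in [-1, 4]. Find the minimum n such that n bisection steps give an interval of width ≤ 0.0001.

16

Width after n steps is 5/2^n. Need 2^n ≥ 5/0.0001 = 50000.
2^15 = 32768 < 50000 ≤ 2^16 = 65536, so n = 16.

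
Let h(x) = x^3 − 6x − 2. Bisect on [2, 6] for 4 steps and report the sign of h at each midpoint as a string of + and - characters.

++-+

midpoint 4: h = 38 > 0 → [2, 4]
midpoint 3: h = 7 > 0 → [2, 3]
midpoint 2.5: h = -1.375 < 0 → [2.5, 3]
midpoint 2.75: h = 2.2969 > 0 → [2.5, 2.75]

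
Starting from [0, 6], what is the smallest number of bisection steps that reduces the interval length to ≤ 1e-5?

Width after n steps is 6/2^n. Need 2^n ≥ 6/1e-5 = 600000.
2^19 = 524288 < 600000 ≤ 2^20 = 1048576, so n = 20.

20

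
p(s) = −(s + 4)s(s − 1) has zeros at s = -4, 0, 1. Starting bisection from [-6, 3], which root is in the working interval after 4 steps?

-4

m = -1.5, p(m) = -9.375 (−); new bracket [-6, -1.5]
m = -3.75, p(m) = -4.453125 (−); new bracket [-6, -3.75]
m = -4.875, p(m) = 25.060547 (+); new bracket [-4.875, -3.75]
m = -4.3125, p(m) = 7.1594 (+); new bracket [-4.3125, -3.75]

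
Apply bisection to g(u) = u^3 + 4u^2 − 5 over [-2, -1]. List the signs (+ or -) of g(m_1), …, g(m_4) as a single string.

m = -1.5, g(m) = 0.625 (+); new bracket [-1.5, -1]
m = -1.25, g(m) = -0.703125 (−); new bracket [-1.5, -1.25]
m = -1.375, g(m) = -0.037109 (−); new bracket [-1.5, -1.375]
m = -1.4375, g(m) = 0.2952 (+); new bracket [-1.4375, -1.375]

+--+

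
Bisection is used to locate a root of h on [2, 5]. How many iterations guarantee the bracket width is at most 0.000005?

20

Width after n steps is 3/2^n. Need 2^n ≥ 3/0.000005 = 600000.
2^19 = 524288 < 600000 ≤ 2^20 = 1048576, so n = 20.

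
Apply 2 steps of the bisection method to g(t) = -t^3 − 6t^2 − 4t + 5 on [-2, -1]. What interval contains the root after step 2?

g(-1.5) = 0.875 > 0, so the root lies in [-2, -1.5]
g(-1.75) = -1.015625 < 0, so the root lies in [-1.75, -1.5]

[-1.75, -1.5]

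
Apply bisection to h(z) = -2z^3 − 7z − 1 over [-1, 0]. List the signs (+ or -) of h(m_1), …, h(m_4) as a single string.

m = -0.5, h(m) = 2.75 (+); new bracket [-0.5, 0]
m = -0.25, h(m) = 0.78125 (+); new bracket [-0.25, 0]
m = -0.125, h(m) = -0.121094 (−); new bracket [-0.25, -0.125]
m = -0.1875, h(m) = 0.3257 (+); new bracket [-0.1875, -0.125]

++-+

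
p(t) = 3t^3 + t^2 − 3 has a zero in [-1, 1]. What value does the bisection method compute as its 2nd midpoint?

0.5

t = 0 gives p = -3, negative; keep [0, 1]
t = 0.5 gives p = -2.375, negative; keep [0.5, 1]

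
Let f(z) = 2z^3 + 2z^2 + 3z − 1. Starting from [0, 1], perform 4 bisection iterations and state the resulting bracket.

[0.25, 0.3125]

midpoint 0.5: f = 1.25 > 0 → [0, 0.5]
midpoint 0.25: f = -0.09375 < 0 → [0.25, 0.5]
midpoint 0.375: f = 0.511719 > 0 → [0.25, 0.375]
midpoint 0.3125: f = 0.1938 > 0 → [0.25, 0.3125]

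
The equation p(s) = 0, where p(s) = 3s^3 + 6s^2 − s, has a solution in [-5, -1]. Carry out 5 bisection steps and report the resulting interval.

[-2.25, -2.125]

midpoint -3: p = -24 < 0 → [-3, -1]
midpoint -2: p = 2 > 0 → [-3, -2]
midpoint -2.5: p = -6.875 < 0 → [-2.5, -2]
midpoint -2.25: p = -1.5469 < 0 → [-2.25, -2]
midpoint -2.125: p = 0.4316 > 0 → [-2.25, -2.125]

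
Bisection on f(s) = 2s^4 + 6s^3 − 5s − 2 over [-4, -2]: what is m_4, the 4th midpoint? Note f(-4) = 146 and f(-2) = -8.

m = -3, f(m) = 13 (+); new bracket [-3, -2]
m = -2.5, f(m) = -5.125 (−); new bracket [-3, -2.5]
m = -2.75, f(m) = 1.351562 (+); new bracket [-2.75, -2.5]
m = -2.625, f(m) = -2.4409 (−); new bracket [-2.75, -2.625]

-2.625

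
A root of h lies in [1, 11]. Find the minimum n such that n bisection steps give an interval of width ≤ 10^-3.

Width after n steps is 10/2^n. Need 2^n ≥ 10/10^-3 = 10000.
2^13 = 8192 < 10000 ≤ 2^14 = 16384, so n = 14.

14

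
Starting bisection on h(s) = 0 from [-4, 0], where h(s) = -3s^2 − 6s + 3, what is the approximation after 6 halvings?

-2.4375

s = -2 gives h = 3, positive; keep [-4, -2]
s = -3 gives h = -6, negative; keep [-3, -2]
s = -2.5 gives h = -0.75, negative; keep [-2.5, -2]
s = -2.25 gives h = 1.3125, positive; keep [-2.5, -2.25]
s = -2.375 gives h = 0.3281, positive; keep [-2.5, -2.375]
s = -2.4375 gives h = -0.1992, negative; keep [-2.4375, -2.375]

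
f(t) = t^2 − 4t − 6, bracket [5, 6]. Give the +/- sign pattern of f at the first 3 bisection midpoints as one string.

f(5.5) = 2.25 > 0, so the root lies in [5, 5.5]
f(5.25) = 0.5625 > 0, so the root lies in [5, 5.25]
f(5.125) = -0.234375 < 0, so the root lies in [5.125, 5.25]

++-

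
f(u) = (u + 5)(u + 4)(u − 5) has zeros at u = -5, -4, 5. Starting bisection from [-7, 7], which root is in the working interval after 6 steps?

m = 0, f(m) = -100 (−); new bracket [0, 7]
m = 3.5, f(m) = -95.625 (−); new bracket [3.5, 7]
m = 5.25, f(m) = 23.703125 (+); new bracket [3.5, 5.25]
m = 4.375, f(m) = -49.0723 (−); new bracket [4.375, 5.25]
m = 4.8125, f(m) = -16.2136 (−); new bracket [4.8125, 5.25]
m = 5.03125, f(m) = 2.8311 (+); new bracket [4.8125, 5.03125]

5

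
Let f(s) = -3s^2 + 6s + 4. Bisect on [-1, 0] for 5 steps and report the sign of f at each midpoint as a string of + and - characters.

s = -0.5 gives f = 0.25, positive; keep [-1, -0.5]
s = -0.75 gives f = -2.1875, negative; keep [-0.75, -0.5]
s = -0.625 gives f = -0.921875, negative; keep [-0.625, -0.5]
s = -0.5625 gives f = -0.3242, negative; keep [-0.5625, -0.5]
s = -0.53125 gives f = -0.0342, negative; keep [-0.53125, -0.5]

+----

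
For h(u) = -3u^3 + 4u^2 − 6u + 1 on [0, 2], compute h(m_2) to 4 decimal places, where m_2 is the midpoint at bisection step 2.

u = 1 gives h = -4, negative; keep [0, 1]
u = 0.5 gives h = -1.375, negative; keep [0, 0.5]

-1.3750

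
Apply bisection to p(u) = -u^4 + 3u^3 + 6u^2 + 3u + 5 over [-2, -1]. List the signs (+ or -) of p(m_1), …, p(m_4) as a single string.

m = -1.5, p(m) = -1.1875 (−); new bracket [-1.5, -1]
m = -1.25, p(m) = 2.324219 (+); new bracket [-1.5, -1.25]
m = -1.375, p(m) = 0.845459 (+); new bracket [-1.5, -1.375]
m = -1.4375, p(m) = -0.0955 (−); new bracket [-1.4375, -1.375]

-++-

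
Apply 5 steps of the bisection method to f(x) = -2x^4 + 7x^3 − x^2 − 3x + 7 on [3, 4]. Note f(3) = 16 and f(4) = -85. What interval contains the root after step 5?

[3.28125, 3.3125]

f(3.5) = -15.75 < 0, so the root lies in [3, 3.5]
f(3.25) = 3.851562 > 0, so the root lies in [3.25, 3.5]
f(3.375) = -4.904785 < 0, so the root lies in [3.25, 3.375]
f(3.3125) = -0.2801 < 0, so the root lies in [3.25, 3.3125]
f(3.28125) = 1.8456 > 0, so the root lies in [3.28125, 3.3125]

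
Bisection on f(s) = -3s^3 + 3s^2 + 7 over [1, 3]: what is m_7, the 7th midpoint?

f(2) = -5 < 0, so the root lies in [1, 2]
f(1.5) = 3.625 > 0, so the root lies in [1.5, 2]
f(1.75) = 0.109375 > 0, so the root lies in [1.75, 2]
f(1.875) = -2.2285 < 0, so the root lies in [1.75, 1.875]
f(1.8125) = -1.0076 < 0, so the root lies in [1.75, 1.8125]
f(1.78125) = -0.4364 < 0, so the root lies in [1.75, 1.78125]
f(1.765625) = -0.1604 < 0, so the root lies in [1.75, 1.765625]

1.765625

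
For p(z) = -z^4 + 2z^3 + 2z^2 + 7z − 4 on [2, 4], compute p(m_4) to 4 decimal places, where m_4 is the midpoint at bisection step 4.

m = 3, p(m) = 8 (+); new bracket [3, 4]
m = 3.5, p(m) = -19.3125 (−); new bracket [3, 3.5]
m = 3.25, p(m) = -3.035156 (−); new bracket [3, 3.25]
m = 3.125, p(m) = 3.074 (+); new bracket [3.125, 3.25]

3.0740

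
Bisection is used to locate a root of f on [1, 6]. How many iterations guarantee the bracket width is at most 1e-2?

9

Width after n steps is 5/2^n. Need 2^n ≥ 5/1e-2 = 500.
2^8 = 256 < 500 ≤ 2^9 = 512, so n = 9.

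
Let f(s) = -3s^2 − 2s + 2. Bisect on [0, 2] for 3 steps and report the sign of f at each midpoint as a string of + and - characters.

s = 1 gives f = -3, negative; keep [0, 1]
s = 0.5 gives f = 0.25, positive; keep [0.5, 1]
s = 0.75 gives f = -1.1875, negative; keep [0.5, 0.75]

-+-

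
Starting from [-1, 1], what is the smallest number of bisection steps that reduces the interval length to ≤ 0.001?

Width after n steps is 2/2^n. Need 2^n ≥ 2/0.001 = 2000.
2^10 = 1024 < 2000 ≤ 2^11 = 2048, so n = 11.

11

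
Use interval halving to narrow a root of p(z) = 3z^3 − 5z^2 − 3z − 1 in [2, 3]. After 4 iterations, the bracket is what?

[2.1875, 2.25]

z = 2.5 gives p = 7.125, positive; keep [2, 2.5]
z = 2.25 gives p = 1.109375, positive; keep [2, 2.25]
z = 2.125 gives p = -1.166016, negative; keep [2.125, 2.25]
z = 2.1875 gives p = -0.0857, negative; keep [2.1875, 2.25]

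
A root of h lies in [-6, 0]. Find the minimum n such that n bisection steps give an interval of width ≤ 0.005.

11

Width after n steps is 6/2^n. Need 2^n ≥ 6/0.005 = 1200.
2^10 = 1024 < 1200 ≤ 2^11 = 2048, so n = 11.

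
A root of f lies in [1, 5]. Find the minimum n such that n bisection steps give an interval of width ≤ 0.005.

10

Width after n steps is 4/2^n. Need 2^n ≥ 4/0.005 = 800.
2^9 = 512 < 800 ≤ 2^10 = 1024, so n = 10.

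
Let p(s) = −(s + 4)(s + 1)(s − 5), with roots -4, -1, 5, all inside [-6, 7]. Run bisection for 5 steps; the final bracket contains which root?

midpoint 0.5: p = 30.375 > 0 → [0.5, 7]
midpoint 3.75: p = 46.015625 > 0 → [3.75, 7]
midpoint 5.375: p = -22.412109 < 0 → [3.75, 5.375]
midpoint 4.5625: p = 20.8376 > 0 → [4.5625, 5.375]
midpoint 4.96875: p = 1.6729 > 0 → [4.96875, 5.375]

5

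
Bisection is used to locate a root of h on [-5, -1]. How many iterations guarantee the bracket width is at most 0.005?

Width after n steps is 4/2^n. Need 2^n ≥ 4/0.005 = 800.
2^9 = 512 < 800 ≤ 2^10 = 1024, so n = 10.

10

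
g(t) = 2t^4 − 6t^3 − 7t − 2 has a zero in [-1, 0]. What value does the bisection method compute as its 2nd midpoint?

-0.25

m = -0.5, g(m) = 2.375 (+); new bracket [-0.5, 0]
m = -0.25, g(m) = -0.148438 (−); new bracket [-0.5, -0.25]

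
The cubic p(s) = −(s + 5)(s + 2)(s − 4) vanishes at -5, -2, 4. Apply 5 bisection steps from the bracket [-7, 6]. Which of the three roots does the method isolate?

4

midpoint -0.5: p = 30.375 > 0 → [-0.5, 6]
midpoint 2.75: p = 46.015625 > 0 → [2.75, 6]
midpoint 4.375: p = -22.412109 < 0 → [2.75, 4.375]
midpoint 3.5625: p = 20.8376 > 0 → [3.5625, 4.375]
midpoint 3.96875: p = 1.6729 > 0 → [3.96875, 4.375]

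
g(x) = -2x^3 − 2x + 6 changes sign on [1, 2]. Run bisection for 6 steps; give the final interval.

midpoint 1.5: g = -3.75 < 0 → [1, 1.5]
midpoint 1.25: g = -0.40625 < 0 → [1, 1.25]
midpoint 1.125: g = 0.902344 > 0 → [1.125, 1.25]
midpoint 1.1875: g = 0.2759 > 0 → [1.1875, 1.25]
midpoint 1.21875: g = -0.058 < 0 → [1.1875, 1.21875]
midpoint 1.203125: g = 0.1107 > 0 → [1.203125, 1.21875]

[1.203125, 1.21875]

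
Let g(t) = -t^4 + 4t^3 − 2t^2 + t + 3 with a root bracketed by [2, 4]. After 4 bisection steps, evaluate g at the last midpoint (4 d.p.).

-1.7932

m = 3, g(m) = 15 (+); new bracket [3, 4]
m = 3.5, g(m) = 3.4375 (+); new bracket [3.5, 4]
m = 3.75, g(m) = -8.191406 (−); new bracket [3.5, 3.75]
m = 3.625, g(m) = -1.7932 (−); new bracket [3.5, 3.625]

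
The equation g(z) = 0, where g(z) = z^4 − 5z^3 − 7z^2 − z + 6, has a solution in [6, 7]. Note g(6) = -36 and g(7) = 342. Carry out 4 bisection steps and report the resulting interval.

[6.125, 6.1875]

midpoint 6.5: g = 115.6875 > 0 → [6, 6.5]
midpoint 6.25: g = 31.488281 > 0 → [6, 6.25]
midpoint 6.125: g = -4.228271 < 0 → [6.125, 6.25]
midpoint 6.1875: g = 13.1226 > 0 → [6.125, 6.1875]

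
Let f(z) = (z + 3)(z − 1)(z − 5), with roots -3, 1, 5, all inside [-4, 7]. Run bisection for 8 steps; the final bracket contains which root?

5

m = 1.5, f(m) = -7.875 (−); new bracket [1.5, 7]
m = 4.25, f(m) = -17.671875 (−); new bracket [4.25, 7]
m = 5.625, f(m) = 24.931641 (+); new bracket [4.25, 5.625]
m = 4.9375, f(m) = -1.9534 (−); new bracket [4.9375, 5.625]
m = 5.28125, f(m) = 9.9715 (+); new bracket [4.9375, 5.28125]
m = 5.109375, f(m) = 3.6449 (+); new bracket [4.9375, 5.109375]
m = 5.0234375, f(m) = 0.7566 (+); new bracket [4.9375, 5.0234375]
m = 4.98046875, f(m) = -0.6204 (−); new bracket [4.98046875, 5.0234375]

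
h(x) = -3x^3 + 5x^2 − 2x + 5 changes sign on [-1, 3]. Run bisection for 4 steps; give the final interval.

midpoint 1: h = 5 > 0 → [1, 3]
midpoint 2: h = -3 < 0 → [1, 2]
midpoint 1.5: h = 3.125 > 0 → [1.5, 2]
midpoint 1.75: h = 0.7344 > 0 → [1.75, 2]

[1.75, 2]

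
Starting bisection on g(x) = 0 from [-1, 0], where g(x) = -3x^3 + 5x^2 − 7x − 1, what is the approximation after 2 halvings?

m = -0.5, g(m) = 4.125 (+); new bracket [-0.5, 0]
m = -0.25, g(m) = 1.109375 (+); new bracket [-0.25, 0]

-0.25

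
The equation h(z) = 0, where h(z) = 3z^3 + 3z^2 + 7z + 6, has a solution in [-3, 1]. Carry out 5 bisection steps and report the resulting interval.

midpoint -1: h = -1 < 0 → [-1, 1]
midpoint 0: h = 6 > 0 → [-1, 0]
midpoint -0.5: h = 2.875 > 0 → [-1, -0.5]
midpoint -0.75: h = 1.1719 > 0 → [-1, -0.75]
midpoint -0.875: h = 0.1621 > 0 → [-1, -0.875]

[-1, -0.875]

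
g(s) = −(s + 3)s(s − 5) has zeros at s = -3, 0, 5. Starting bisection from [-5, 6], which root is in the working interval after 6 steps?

5

g(0.5) = 7.875 > 0, so the root lies in [0.5, 6]
g(3.25) = 35.546875 > 0, so the root lies in [3.25, 6]
g(4.625) = 13.224609 > 0, so the root lies in [4.625, 6]
g(5.3125) = -13.8 < 0, so the root lies in [4.625, 5.3125]
g(4.96875) = 1.2373 > 0, so the root lies in [4.96875, 5.3125]
g(5.140625) = -5.8849 < 0, so the root lies in [4.96875, 5.140625]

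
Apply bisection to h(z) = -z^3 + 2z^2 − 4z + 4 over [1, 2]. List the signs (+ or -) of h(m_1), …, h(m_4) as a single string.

z = 1.5 gives h = -0.875, negative; keep [1, 1.5]
z = 1.25 gives h = 0.171875, positive; keep [1.25, 1.5]
z = 1.375 gives h = -0.318359, negative; keep [1.25, 1.375]
z = 1.3125 gives h = -0.0657, negative; keep [1.25, 1.3125]

-+--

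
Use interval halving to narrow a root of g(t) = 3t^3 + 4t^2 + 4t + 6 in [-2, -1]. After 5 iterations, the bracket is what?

m = -1.5, g(m) = -1.125 (−); new bracket [-1.5, -1]
m = -1.25, g(m) = 1.390625 (+); new bracket [-1.5, -1.25]
m = -1.375, g(m) = 0.263672 (+); new bracket [-1.5, -1.375]
m = -1.4375, g(m) = -0.3958 (−); new bracket [-1.4375, -1.375]
m = -1.40625, g(m) = -0.0576 (−); new bracket [-1.40625, -1.375]

[-1.40625, -1.375]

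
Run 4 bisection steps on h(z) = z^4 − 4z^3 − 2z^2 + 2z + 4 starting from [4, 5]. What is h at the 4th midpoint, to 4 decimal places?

m = 4.5, h(m) = 18.0625 (+); new bracket [4, 4.5]
m = 4.25, h(m) = -4.433594 (−); new bracket [4.25, 4.5]
m = 4.375, h(m) = 5.871338 (+); new bracket [4.25, 4.375]
m = 4.3125, h(m) = 0.4929 (+); new bracket [4.25, 4.3125]

0.4929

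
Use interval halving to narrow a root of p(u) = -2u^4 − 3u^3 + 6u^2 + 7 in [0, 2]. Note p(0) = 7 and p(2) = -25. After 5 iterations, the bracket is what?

p(1) = 8 > 0, so the root lies in [1, 2]
p(1.5) = 0.25 > 0, so the root lies in [1.5, 2]
p(1.75) = -9.460938 < 0, so the root lies in [1.5, 1.75]
p(1.625) = -3.9751 < 0, so the root lies in [1.5, 1.625]
p(1.5625) = -1.7166 < 0, so the root lies in [1.5, 1.5625]

[1.5, 1.5625]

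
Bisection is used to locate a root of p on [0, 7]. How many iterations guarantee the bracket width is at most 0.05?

Width after n steps is 7/2^n. Need 2^n ≥ 7/0.05 = 140.
2^7 = 128 < 140 ≤ 2^8 = 256, so n = 8.

8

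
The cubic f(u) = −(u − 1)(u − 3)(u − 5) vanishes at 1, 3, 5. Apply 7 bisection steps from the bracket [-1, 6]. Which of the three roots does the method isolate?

1

midpoint 2.5: f = -1.875 < 0 → [-1, 2.5]
midpoint 0.75: f = 2.390625 > 0 → [0.75, 2.5]
midpoint 1.625: f = -2.900391 < 0 → [0.75, 1.625]
midpoint 1.1875: f = -1.2957 < 0 → [0.75, 1.1875]
midpoint 0.96875: f = 0.2559 > 0 → [0.96875, 1.1875]
midpoint 1.078125: f = -0.5889 < 0 → [0.96875, 1.078125]
midpoint 1.0234375: f = -0.1842 < 0 → [0.96875, 1.0234375]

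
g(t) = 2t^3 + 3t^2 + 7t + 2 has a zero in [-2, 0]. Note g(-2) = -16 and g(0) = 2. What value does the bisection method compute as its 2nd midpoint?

-0.5

t = -1 gives g = -4, negative; keep [-1, 0]
t = -0.5 gives g = -1, negative; keep [-0.5, 0]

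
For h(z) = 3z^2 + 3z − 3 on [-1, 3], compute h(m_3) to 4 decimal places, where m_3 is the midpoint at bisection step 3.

z = 1 gives h = 3, positive; keep [-1, 1]
z = 0 gives h = -3, negative; keep [0, 1]
z = 0.5 gives h = -0.75, negative; keep [0.5, 1]

-0.7500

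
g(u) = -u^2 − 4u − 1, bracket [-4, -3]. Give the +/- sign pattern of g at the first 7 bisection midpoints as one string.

midpoint -3.5: g = 0.75 > 0 → [-4, -3.5]
midpoint -3.75: g = -0.0625 < 0 → [-3.75, -3.5]
midpoint -3.625: g = 0.359375 > 0 → [-3.75, -3.625]
midpoint -3.6875: g = 0.1523 > 0 → [-3.75, -3.6875]
midpoint -3.71875: g = 0.0459 > 0 → [-3.75, -3.71875]
midpoint -3.734375: g = -0.0081 < 0 → [-3.734375, -3.71875]
midpoint -3.7265625: g = 0.019 > 0 → [-3.734375, -3.7265625]

+-+++-+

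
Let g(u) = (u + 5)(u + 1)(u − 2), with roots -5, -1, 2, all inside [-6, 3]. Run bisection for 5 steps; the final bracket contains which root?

-5

g(-1.5) = 6.125 > 0, so the root lies in [-6, -1.5]
g(-3.75) = 19.765625 > 0, so the root lies in [-6, -3.75]
g(-4.875) = 3.330078 > 0, so the root lies in [-6, -4.875]
g(-5.4375) = -14.4392 < 0, so the root lies in [-5.4375, -4.875]
g(-5.15625) = -4.6474 < 0, so the root lies in [-5.15625, -4.875]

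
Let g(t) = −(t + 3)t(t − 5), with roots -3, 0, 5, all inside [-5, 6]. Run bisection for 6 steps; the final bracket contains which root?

5

midpoint 0.5: g = 7.875 > 0 → [0.5, 6]
midpoint 3.25: g = 35.546875 > 0 → [3.25, 6]
midpoint 4.625: g = 13.224609 > 0 → [4.625, 6]
midpoint 5.3125: g = -13.8 < 0 → [4.625, 5.3125]
midpoint 4.96875: g = 1.2373 > 0 → [4.96875, 5.3125]
midpoint 5.140625: g = -5.8849 < 0 → [4.96875, 5.140625]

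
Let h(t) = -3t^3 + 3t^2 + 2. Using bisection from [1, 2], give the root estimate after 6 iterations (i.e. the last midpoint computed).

h(1.5) = -1.375 < 0, so the root lies in [1, 1.5]
h(1.25) = 0.828125 > 0, so the root lies in [1.25, 1.5]
h(1.375) = -0.126953 < 0, so the root lies in [1.25, 1.375]
h(1.3125) = 0.385 > 0, so the root lies in [1.3125, 1.375]
h(1.34375) = 0.1379 > 0, so the root lies in [1.34375, 1.375]
h(1.359375) = 0.0077 > 0, so the root lies in [1.359375, 1.375]

1.359375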